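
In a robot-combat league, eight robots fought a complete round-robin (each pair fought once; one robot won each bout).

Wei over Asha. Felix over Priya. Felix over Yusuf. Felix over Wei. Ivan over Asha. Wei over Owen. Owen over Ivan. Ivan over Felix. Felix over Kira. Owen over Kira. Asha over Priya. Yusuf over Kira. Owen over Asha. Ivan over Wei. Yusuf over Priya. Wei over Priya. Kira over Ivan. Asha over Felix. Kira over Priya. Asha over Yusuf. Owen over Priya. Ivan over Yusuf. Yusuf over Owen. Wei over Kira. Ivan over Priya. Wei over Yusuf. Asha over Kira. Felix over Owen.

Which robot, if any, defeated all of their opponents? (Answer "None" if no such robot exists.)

Highest win total is Wei with 5 (out of 7 possible).
Wei lost to Ivan, Felix, so no robot went undefeated.

None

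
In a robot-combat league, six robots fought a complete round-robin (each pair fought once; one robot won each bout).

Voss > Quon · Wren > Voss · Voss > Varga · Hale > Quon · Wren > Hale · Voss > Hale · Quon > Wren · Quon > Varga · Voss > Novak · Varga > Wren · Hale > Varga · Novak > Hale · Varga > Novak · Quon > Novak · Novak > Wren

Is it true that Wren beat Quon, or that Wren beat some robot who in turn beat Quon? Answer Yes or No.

Wren did not beat Quon directly.
Wren beat Hale, Voss. Of those, Hale beat Quon.

Yes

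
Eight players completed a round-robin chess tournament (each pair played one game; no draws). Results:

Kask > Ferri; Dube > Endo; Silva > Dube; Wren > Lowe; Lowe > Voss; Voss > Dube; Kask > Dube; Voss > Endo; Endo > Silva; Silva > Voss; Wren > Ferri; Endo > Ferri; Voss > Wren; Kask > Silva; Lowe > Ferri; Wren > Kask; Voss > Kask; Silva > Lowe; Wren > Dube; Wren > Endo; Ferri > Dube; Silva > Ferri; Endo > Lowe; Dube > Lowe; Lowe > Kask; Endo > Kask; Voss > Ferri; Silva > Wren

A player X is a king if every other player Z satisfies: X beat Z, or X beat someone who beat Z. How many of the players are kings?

6

Voss reaches everyone (king).
Wren reaches everyone (king).
Lowe reaches everyone (king).
Kask reaches everyone (king).
Endo reaches everyone (king).
Ferri cannot reach Voss, Wren, Kask, Silva in two steps.
Silva reaches everyone (king).
Dube cannot reach Wren in two steps.
Kings: Voss, Wren, Lowe, Kask, Endo, Silva — 6.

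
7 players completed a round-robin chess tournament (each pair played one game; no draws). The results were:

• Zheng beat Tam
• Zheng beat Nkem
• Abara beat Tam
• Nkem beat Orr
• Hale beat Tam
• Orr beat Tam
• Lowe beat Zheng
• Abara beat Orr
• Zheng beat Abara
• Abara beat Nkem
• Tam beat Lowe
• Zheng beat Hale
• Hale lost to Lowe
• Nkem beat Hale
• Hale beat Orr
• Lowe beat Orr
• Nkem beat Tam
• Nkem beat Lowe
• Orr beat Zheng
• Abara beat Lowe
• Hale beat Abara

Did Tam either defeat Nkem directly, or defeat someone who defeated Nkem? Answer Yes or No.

Tam did not beat Nkem directly.
Tam beat Lowe, but each of them lost to Nkem. No two-step path.

No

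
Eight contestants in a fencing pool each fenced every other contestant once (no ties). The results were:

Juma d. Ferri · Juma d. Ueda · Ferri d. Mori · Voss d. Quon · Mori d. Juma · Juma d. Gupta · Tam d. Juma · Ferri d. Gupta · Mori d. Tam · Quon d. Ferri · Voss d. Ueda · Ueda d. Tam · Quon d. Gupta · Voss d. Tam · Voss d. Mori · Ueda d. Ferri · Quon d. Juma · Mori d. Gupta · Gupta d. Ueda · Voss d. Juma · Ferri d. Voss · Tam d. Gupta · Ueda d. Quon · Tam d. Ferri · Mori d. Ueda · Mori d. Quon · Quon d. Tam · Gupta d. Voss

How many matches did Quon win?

Quon's results: beat Tam, Gupta, Ferri, Juma; lost to Ueda, Voss, Mori.
That is 4 wins.

4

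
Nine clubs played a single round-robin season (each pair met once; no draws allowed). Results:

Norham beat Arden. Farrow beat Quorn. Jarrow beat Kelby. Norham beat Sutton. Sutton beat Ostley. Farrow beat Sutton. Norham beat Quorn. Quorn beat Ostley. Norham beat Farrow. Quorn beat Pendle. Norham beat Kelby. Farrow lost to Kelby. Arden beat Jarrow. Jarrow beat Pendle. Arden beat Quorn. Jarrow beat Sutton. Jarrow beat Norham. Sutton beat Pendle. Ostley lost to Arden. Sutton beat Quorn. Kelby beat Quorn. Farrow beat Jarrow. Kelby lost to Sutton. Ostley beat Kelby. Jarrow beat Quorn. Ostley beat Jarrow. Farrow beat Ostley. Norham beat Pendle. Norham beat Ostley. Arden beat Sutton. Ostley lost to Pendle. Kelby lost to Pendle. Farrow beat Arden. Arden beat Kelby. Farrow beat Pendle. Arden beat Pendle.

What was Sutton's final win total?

4

Sutton's results: beat Kelby, Quorn, Ostley, Pendle; lost to Farrow, Norham, Jarrow, Arden.
That is 4 wins.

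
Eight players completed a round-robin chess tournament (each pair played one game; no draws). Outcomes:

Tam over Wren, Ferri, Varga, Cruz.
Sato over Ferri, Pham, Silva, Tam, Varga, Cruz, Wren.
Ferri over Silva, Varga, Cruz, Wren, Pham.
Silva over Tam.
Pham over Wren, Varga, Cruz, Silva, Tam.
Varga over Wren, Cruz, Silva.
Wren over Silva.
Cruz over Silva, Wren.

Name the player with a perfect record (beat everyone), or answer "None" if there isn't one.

Sato has 7 wins out of 7 opponents — a perfect record.

Sato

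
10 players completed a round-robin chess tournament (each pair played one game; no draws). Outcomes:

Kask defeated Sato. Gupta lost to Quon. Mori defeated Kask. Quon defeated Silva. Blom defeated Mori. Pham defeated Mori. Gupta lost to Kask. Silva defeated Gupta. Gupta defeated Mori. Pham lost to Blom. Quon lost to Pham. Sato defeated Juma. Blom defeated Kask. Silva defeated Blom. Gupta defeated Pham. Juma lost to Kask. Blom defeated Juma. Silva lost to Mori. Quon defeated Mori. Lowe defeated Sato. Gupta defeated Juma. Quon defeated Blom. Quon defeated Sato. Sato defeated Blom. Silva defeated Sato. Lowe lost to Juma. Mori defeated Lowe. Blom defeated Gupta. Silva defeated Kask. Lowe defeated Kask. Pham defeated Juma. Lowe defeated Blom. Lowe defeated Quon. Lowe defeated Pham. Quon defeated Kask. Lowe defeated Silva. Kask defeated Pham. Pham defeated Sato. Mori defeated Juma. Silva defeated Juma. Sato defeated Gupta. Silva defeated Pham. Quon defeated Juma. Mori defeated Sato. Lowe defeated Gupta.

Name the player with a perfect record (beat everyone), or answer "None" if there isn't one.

None

Highest win total is Quon with 7 (out of 9 possible).
Quon lost to Pham, Lowe, so no player went undefeated.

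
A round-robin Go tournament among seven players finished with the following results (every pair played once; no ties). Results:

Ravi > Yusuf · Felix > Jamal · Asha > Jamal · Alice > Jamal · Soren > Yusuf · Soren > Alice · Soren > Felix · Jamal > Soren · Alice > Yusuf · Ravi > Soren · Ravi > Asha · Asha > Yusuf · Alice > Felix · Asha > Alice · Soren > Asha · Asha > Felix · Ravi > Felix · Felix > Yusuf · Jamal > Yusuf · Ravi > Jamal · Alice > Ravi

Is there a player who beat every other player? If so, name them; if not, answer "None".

Highest win total is Ravi with 5 (out of 6 possible).
Ravi lost to Alice, so no player went undefeated.

None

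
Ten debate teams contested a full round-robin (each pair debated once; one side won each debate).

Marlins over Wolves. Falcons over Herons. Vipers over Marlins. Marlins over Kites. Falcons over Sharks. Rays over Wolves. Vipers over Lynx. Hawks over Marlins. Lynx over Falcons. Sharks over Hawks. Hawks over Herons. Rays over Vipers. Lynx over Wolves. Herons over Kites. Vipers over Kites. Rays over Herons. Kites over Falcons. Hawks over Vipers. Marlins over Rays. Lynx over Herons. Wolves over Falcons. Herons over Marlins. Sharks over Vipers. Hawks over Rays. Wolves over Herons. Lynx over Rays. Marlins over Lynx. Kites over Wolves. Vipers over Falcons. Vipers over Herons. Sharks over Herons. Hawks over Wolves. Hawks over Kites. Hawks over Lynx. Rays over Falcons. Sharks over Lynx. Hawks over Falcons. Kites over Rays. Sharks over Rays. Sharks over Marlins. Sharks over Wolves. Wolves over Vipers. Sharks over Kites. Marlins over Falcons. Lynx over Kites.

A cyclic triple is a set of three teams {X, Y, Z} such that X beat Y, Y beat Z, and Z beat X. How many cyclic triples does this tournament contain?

20

Win totals: Herons 2, Wolves 3, Rays 4, Lynx 5, Falcons 2, Hawks 8, Vipers 5, Kites 3, Marlins 5, Sharks 8.
A team with w wins dominates both others in C(w,2) triples; summing gives 1 + 3 + 6 + 10 + 1 + 28 + 10 + 3 + 10 + 28 = 100 transitive triples.
Total triples C(10,3) = 120, so cyclic triples = 120 − 100 = 20.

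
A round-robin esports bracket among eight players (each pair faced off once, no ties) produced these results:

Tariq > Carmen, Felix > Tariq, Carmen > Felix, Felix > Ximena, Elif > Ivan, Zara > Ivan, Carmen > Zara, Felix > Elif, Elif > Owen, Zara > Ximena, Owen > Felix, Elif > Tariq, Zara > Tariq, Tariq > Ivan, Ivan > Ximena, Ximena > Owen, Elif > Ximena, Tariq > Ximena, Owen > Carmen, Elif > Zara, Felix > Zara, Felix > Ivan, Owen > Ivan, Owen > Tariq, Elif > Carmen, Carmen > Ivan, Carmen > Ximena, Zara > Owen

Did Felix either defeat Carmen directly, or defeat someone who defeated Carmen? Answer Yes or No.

Yes

Felix did not beat Carmen directly.
Felix beat Elif, Tariq, Zara, Ivan, Ximena. Of those, Elif beat Carmen.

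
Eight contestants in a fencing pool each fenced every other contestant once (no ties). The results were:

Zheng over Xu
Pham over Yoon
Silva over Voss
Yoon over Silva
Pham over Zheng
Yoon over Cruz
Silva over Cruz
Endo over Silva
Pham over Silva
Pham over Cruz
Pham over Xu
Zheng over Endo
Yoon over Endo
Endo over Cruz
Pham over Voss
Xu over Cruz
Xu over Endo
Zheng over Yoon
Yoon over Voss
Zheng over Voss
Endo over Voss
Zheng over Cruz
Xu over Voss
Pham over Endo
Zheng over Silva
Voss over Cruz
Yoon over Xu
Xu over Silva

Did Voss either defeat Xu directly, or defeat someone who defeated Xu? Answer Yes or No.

No

Voss did not beat Xu directly.
Voss beat Cruz, but each of them lost to Xu. No two-step path.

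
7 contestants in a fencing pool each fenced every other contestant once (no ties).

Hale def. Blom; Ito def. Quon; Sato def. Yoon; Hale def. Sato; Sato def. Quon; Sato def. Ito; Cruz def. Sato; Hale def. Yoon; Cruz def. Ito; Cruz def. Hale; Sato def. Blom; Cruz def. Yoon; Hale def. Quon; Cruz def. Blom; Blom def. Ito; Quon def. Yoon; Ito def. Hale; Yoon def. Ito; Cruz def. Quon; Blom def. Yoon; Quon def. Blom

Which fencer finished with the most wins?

Win totals: Yoon 1, Hale 4, Ito 2, Quon 2, Cruz 6, Sato 4, Blom 2.
Cruz leads with 6 wins (next highest: 4).

Cruz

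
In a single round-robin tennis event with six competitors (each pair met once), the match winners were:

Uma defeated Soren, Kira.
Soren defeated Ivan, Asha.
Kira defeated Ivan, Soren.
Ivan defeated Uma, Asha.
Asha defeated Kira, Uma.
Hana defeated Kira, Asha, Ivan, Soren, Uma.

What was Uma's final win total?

Uma's results: beat Soren, Kira; lost to Ivan, Asha, Hana.
That is 2 wins.

2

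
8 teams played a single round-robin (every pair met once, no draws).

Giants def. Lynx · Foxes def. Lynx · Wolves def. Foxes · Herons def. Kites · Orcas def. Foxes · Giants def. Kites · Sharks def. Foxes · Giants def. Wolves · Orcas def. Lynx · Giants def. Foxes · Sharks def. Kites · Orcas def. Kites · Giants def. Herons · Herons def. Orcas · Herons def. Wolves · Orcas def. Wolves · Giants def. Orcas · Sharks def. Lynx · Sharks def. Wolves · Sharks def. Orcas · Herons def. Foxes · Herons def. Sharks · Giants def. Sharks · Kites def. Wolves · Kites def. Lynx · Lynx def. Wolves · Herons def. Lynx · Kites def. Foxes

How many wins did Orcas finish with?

4

Orcas' results: beat Wolves, Kites, Lynx, Foxes; lost to Herons, Sharks, Giants.
That is 4 wins.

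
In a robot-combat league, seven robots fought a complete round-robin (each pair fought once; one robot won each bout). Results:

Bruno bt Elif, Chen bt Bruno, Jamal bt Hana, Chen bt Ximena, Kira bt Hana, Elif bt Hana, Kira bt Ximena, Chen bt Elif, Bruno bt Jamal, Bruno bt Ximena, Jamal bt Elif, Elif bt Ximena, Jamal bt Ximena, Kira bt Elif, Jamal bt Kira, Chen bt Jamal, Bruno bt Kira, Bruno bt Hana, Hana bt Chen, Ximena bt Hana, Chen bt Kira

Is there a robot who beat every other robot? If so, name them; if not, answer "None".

None

Highest win total is Chen with 5 (out of 6 possible).
Chen lost to Hana, so no robot went undefeated.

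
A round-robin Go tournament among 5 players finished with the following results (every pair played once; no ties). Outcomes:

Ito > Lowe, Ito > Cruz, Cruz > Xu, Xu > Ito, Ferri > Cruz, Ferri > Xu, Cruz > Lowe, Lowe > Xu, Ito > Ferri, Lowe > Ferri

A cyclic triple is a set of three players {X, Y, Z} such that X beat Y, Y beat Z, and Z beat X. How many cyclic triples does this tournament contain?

Win totals: Lowe 2, Ito 3, Ferri 2, Xu 1, Cruz 2.
A player with w wins dominates both others in C(w,2) triples; summing gives 1 + 3 + 1 + 0 + 1 = 6 transitive triples.
Total triples C(5,3) = 10, so cyclic triples = 10 − 6 = 4.

4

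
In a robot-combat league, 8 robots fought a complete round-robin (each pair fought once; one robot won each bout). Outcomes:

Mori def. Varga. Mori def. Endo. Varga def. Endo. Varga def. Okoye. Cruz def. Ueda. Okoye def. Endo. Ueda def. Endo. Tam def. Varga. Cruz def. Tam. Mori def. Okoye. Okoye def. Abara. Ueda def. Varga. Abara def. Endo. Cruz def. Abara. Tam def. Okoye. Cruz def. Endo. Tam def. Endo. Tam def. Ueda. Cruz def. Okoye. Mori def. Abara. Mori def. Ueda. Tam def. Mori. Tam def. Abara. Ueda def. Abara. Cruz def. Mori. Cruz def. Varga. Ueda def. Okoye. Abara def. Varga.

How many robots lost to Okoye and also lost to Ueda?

2

Okoye beat: Endo, Abara.
Ueda beat: Okoye, Endo, Abara, Varga.
Both beat: Endo, Abara — 2.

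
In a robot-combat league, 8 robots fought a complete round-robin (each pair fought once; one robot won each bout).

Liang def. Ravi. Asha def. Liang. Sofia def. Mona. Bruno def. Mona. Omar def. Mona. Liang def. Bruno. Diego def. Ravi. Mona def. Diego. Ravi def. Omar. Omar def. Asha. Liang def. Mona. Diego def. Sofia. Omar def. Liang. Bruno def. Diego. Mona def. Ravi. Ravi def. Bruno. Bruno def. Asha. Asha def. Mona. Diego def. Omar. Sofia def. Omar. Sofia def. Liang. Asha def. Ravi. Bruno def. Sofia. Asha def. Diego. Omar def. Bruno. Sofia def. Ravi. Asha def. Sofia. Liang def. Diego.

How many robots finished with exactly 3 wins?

1

Win totals: Sofia 4, Mona 2, Ravi 2, Omar 4, Liang 4, Asha 5, Bruno 4, Diego 3.
Exactly 3: Diego — 1 robot.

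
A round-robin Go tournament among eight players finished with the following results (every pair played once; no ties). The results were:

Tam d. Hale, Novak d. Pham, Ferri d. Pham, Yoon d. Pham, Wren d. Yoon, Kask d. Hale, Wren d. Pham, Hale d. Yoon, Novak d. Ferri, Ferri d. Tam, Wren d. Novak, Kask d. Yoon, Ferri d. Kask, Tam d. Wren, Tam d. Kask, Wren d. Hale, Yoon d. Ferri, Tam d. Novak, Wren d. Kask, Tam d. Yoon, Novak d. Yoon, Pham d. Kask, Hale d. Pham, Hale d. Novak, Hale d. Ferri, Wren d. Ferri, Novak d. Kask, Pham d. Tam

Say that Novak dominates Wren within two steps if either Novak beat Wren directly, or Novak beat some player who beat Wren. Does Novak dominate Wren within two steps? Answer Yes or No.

Novak did not beat Wren directly.
Novak beat Ferri, Kask, Yoon, Pham, but each of them lost to Wren. No two-step path.

No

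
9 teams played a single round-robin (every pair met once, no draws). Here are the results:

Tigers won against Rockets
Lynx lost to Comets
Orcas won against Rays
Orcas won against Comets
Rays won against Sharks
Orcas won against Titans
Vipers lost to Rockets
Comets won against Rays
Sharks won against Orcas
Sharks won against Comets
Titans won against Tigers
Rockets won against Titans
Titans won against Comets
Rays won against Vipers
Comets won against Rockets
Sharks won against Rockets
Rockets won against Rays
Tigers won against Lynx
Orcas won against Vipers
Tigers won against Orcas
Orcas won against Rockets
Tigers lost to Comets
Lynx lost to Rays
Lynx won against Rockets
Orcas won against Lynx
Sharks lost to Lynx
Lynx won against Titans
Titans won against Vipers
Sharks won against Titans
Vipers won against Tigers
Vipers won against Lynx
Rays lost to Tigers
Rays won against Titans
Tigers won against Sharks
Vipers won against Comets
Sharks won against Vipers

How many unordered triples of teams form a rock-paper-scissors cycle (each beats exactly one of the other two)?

Win totals: Lynx 3, Rays 4, Rockets 3, Titans 3, Tigers 5, Orcas 6, Vipers 3, Comets 4, Sharks 5.
A team with w wins dominates both others in C(w,2) triples; summing gives 3 + 6 + 3 + 3 + 10 + 15 + 3 + 6 + 10 = 59 transitive triples.
Total triples C(9,3) = 84, so cyclic triples = 84 − 59 = 25.

25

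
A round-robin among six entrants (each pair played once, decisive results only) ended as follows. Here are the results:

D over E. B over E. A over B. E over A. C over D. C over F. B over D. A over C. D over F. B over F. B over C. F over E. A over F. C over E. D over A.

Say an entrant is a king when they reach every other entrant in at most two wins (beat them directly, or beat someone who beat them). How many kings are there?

A reaches everyone (king).
B reaches everyone (king).
C cannot reach B in two steps.
D reaches everyone (king).
E cannot reach D in two steps.
F cannot reach B, C, D in two steps.
Kings: A, B, D — 3.

3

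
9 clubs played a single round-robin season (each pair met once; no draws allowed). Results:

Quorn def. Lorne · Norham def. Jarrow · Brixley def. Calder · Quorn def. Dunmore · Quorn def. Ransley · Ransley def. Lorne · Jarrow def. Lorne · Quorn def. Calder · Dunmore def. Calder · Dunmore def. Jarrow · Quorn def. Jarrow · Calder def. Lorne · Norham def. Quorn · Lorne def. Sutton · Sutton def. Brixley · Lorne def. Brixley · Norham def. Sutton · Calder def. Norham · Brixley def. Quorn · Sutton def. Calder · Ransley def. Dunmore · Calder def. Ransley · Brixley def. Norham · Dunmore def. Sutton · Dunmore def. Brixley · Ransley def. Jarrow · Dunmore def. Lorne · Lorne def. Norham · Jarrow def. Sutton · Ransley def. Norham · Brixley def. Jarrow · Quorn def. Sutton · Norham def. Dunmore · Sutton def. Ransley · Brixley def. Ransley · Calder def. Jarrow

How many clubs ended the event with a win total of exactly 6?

1

Win totals: Ransley 4, Brixley 5, Sutton 3, Quorn 6, Calder 4, Norham 4, Jarrow 2, Lorne 3, Dunmore 5.
Exactly 6: Quorn — 1 club.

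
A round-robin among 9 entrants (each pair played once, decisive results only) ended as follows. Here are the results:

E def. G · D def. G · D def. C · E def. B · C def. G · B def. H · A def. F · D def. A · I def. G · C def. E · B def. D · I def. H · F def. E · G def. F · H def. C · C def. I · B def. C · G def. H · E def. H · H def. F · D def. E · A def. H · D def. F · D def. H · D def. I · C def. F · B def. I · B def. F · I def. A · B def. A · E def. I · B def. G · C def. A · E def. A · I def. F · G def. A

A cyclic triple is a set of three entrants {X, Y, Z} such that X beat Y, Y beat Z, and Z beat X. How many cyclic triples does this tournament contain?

Win totals: A 2, B 7, C 5, D 7, E 5, F 1, G 3, H 2, I 4.
An entrant with w wins dominates both others in C(w,2) triples; summing gives 1 + 21 + 10 + 21 + 10 + 0 + 3 + 1 + 6 = 73 transitive triples.
Total triples C(9,3) = 84, so cyclic triples = 84 − 73 = 11.

11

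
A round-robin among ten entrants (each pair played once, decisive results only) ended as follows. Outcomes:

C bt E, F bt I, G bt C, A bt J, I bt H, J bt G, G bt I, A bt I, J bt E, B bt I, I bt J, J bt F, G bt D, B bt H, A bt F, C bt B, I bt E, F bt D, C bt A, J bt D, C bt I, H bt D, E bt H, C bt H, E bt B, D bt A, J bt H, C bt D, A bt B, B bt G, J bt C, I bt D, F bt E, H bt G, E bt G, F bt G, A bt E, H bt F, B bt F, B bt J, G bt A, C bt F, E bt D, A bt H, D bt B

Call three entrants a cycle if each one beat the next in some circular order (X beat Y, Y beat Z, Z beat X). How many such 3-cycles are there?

Win totals: A 6, B 5, C 7, D 2, E 4, F 4, G 4, H 3, I 4, J 6.
An entrant with w wins dominates both others in C(w,2) triples; summing gives 15 + 10 + 21 + 1 + 6 + 6 + 6 + 3 + 6 + 15 = 89 transitive triples.
Total triples C(10,3) = 120, so cyclic triples = 120 − 89 = 31.

31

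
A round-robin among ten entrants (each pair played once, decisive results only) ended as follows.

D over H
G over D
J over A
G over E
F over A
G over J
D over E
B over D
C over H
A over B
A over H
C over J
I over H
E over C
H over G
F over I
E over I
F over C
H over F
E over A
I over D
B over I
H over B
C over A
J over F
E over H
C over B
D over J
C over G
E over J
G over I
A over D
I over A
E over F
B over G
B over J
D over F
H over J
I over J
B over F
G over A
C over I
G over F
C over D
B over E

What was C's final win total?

C's results: beat A, B, D, G, H, I, J; lost to E, F.
That is 7 wins.

7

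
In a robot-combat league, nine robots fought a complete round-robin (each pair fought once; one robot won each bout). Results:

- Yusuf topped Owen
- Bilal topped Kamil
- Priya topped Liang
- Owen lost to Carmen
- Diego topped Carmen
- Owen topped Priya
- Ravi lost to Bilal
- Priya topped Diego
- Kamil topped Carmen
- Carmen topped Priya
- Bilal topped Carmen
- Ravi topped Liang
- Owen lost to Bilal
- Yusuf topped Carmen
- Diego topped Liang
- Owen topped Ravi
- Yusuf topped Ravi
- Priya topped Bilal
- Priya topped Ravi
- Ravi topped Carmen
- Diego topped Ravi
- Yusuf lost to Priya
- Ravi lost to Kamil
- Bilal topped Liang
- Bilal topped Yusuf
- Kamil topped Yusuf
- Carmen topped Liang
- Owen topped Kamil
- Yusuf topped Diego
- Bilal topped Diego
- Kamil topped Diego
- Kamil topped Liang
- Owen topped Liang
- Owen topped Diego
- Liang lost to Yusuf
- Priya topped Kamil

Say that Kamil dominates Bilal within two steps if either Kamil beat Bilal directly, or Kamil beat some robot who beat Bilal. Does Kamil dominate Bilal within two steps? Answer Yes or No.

Kamil did not beat Bilal directly.
Kamil beat Diego, Liang, Ravi, Carmen, Yusuf, but each of them lost to Bilal. No two-step path.

No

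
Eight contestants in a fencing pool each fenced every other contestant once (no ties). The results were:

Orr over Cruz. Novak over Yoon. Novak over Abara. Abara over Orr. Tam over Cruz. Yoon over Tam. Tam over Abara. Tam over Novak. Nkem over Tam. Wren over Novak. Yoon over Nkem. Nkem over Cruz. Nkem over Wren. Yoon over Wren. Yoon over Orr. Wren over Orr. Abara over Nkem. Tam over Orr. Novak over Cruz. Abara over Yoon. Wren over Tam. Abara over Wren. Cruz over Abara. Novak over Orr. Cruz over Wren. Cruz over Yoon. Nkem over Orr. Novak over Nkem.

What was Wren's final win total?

3

Wren's results: beat Novak, Orr, Tam; lost to Yoon, Nkem, Cruz, Abara.
That is 3 wins.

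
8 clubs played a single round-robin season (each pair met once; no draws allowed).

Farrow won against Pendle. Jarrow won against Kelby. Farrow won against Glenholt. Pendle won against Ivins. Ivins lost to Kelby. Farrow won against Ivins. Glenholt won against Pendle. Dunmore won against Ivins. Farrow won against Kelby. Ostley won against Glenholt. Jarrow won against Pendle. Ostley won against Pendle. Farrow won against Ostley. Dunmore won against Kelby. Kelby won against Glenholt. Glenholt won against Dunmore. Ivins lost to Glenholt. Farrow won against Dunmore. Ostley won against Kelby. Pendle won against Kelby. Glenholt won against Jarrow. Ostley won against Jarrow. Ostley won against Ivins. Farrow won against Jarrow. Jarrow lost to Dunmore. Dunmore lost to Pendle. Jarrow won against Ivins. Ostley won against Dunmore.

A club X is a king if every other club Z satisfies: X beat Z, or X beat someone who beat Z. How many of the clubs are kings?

Pendle cannot reach Farrow, Ostley in two steps.
Ivins cannot reach Pendle, Dunmore, Farrow, Kelby, Ostley, Jarrow, Glenholt in two steps.
Dunmore cannot reach Farrow, Ostley in two steps.
Farrow reaches everyone (king).
Kelby cannot reach Farrow, Ostley in two steps.
Ostley cannot reach Farrow in two steps.
Jarrow cannot reach Farrow, Ostley in two steps.
Glenholt cannot reach Farrow, Ostley in two steps.
Kings: Farrow — 1.

1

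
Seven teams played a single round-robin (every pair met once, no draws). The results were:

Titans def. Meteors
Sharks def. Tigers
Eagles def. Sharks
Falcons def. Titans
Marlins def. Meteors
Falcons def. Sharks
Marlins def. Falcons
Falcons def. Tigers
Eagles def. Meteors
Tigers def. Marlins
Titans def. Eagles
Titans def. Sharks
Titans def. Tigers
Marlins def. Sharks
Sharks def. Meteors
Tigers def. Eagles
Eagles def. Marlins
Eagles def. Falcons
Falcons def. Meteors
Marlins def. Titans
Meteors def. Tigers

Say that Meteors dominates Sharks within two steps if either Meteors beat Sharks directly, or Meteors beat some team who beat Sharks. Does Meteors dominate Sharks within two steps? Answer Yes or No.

Meteors did not beat Sharks directly.
Meteors beat Tigers, but each of them lost to Sharks. No two-step path.

No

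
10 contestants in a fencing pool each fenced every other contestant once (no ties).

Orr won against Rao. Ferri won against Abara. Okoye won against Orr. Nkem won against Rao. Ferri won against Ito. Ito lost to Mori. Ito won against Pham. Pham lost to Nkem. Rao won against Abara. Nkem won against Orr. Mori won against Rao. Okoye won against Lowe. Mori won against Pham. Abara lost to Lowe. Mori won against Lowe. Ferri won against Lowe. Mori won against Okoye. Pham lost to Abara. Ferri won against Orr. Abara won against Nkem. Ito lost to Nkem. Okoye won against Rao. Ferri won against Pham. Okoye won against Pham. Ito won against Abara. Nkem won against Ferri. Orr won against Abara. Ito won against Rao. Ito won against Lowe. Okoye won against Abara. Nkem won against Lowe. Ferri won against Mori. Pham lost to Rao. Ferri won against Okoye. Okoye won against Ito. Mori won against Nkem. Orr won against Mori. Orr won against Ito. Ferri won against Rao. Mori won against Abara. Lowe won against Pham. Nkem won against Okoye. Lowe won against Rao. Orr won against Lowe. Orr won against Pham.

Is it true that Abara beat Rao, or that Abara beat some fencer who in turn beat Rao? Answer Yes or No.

Abara did not beat Rao directly.
Abara beat Nkem, Pham. Of those, Nkem beat Rao.

Yes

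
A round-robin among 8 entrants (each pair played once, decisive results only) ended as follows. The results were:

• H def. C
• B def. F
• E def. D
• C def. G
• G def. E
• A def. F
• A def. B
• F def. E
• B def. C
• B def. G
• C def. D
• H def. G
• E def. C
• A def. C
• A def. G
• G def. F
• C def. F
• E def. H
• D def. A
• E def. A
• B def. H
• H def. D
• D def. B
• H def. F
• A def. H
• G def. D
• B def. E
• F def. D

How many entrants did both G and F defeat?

2

G beat: D, E, F.
F beat: D, E.
Both beat: D, E — 2.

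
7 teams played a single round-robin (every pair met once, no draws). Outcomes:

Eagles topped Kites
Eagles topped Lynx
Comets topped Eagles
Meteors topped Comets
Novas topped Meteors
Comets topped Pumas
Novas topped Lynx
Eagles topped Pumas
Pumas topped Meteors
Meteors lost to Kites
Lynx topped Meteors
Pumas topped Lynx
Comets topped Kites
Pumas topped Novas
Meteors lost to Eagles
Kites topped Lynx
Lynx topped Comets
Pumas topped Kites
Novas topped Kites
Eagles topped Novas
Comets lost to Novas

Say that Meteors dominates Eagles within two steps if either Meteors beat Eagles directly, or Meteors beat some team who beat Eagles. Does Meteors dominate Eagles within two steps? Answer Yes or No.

Yes

Meteors did not beat Eagles directly.
Meteors beat Comets. Of those, Comets beat Eagles.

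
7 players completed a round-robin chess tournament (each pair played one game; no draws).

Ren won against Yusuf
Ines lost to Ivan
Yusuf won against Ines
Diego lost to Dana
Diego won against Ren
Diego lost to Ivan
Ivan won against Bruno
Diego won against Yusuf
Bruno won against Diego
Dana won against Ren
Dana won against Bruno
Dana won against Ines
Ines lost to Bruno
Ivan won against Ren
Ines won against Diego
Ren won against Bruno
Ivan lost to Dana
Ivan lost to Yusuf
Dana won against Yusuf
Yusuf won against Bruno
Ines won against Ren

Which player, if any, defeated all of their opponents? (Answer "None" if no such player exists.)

Dana

Dana has 6 wins out of 6 opponents — a perfect record.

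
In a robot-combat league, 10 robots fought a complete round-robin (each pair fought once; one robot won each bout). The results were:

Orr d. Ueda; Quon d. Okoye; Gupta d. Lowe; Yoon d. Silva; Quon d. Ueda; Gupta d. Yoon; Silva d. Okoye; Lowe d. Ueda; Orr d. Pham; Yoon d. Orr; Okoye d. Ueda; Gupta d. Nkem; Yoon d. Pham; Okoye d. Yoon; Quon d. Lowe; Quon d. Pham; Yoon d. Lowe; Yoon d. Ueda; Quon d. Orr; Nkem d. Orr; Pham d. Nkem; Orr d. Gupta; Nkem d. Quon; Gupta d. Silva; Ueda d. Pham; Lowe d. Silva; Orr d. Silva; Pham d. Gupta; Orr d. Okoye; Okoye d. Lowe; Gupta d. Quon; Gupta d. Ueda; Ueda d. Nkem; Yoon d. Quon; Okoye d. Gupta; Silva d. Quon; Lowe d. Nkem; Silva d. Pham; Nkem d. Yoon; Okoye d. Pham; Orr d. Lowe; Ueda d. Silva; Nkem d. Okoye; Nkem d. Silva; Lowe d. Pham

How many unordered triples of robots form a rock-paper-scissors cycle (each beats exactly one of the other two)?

Win totals: Lowe 4, Gupta 6, Orr 6, Ueda 3, Silva 3, Nkem 5, Quon 5, Okoye 5, Pham 2, Yoon 6.
A robot with w wins dominates both others in C(w,2) triples; summing gives 6 + 15 + 15 + 3 + 3 + 10 + 10 + 10 + 1 + 15 = 88 transitive triples.
Total triples C(10,3) = 120, so cyclic triples = 120 − 88 = 32.

32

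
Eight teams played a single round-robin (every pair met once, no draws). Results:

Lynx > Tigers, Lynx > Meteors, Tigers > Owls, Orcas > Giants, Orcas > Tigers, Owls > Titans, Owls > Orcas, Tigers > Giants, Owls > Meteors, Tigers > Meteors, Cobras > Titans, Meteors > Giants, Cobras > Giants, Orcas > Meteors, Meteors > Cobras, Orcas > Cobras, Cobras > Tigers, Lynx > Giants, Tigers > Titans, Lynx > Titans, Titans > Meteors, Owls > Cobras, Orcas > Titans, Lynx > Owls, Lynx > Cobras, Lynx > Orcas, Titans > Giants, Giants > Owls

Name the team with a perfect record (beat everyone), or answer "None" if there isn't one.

Lynx has 7 wins out of 7 opponents — a perfect record.

Lynx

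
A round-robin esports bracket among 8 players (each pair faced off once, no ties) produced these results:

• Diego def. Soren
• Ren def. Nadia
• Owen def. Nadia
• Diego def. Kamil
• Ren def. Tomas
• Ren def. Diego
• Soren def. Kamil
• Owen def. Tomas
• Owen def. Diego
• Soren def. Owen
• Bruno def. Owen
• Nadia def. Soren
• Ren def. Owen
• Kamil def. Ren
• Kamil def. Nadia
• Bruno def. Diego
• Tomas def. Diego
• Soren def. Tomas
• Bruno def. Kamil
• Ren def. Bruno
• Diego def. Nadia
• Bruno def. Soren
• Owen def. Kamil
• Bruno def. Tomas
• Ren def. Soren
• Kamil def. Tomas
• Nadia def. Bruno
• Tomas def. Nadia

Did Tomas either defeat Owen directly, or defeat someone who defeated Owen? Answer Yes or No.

Tomas did not beat Owen directly.
Tomas beat Diego, Nadia, but each of them lost to Owen. No two-step path.

No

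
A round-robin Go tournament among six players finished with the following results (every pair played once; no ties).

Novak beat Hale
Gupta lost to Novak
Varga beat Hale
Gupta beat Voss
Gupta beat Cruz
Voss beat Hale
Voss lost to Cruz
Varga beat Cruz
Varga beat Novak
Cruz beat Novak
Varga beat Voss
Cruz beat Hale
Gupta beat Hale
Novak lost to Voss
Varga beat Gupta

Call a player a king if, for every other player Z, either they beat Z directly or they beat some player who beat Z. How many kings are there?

1

Gupta cannot reach Varga in two steps.
Varga reaches everyone (king).
Hale cannot reach Gupta, Varga, Cruz, Voss, Novak in two steps.
Cruz cannot reach Varga in two steps.
Voss cannot reach Varga, Cruz in two steps.
Novak cannot reach Varga in two steps.
Kings: Varga — 1.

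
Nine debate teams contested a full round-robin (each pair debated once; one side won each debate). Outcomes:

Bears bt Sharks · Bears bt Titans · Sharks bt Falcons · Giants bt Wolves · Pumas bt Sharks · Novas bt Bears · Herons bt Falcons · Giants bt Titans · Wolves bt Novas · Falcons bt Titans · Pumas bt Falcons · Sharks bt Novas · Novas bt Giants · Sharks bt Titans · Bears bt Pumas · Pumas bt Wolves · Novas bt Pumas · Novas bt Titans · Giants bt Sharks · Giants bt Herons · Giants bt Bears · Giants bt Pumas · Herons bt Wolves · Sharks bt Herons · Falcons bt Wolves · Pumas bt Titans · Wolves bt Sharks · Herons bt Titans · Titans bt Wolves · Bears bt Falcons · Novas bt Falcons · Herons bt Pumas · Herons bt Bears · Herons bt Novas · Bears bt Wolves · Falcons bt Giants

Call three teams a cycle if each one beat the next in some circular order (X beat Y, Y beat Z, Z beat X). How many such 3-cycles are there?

Win totals: Bears 5, Giants 6, Herons 6, Wolves 2, Titans 1, Pumas 4, Sharks 4, Novas 5, Falcons 3.
A team with w wins dominates both others in C(w,2) triples; summing gives 10 + 15 + 15 + 1 + 0 + 6 + 6 + 10 + 3 = 66 transitive triples.
Total triples C(9,3) = 84, so cyclic triples = 84 − 66 = 18.

18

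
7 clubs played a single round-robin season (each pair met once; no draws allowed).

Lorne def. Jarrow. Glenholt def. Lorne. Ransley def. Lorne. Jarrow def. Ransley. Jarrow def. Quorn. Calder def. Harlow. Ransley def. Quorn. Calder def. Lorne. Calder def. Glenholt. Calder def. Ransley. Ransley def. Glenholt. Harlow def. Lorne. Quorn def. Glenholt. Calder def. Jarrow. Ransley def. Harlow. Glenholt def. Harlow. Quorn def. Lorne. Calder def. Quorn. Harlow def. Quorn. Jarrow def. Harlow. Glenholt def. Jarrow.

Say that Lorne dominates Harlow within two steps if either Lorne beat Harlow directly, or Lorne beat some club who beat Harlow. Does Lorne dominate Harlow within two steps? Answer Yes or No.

Yes

Lorne did not beat Harlow directly.
Lorne beat Jarrow. Of those, Jarrow beat Harlow.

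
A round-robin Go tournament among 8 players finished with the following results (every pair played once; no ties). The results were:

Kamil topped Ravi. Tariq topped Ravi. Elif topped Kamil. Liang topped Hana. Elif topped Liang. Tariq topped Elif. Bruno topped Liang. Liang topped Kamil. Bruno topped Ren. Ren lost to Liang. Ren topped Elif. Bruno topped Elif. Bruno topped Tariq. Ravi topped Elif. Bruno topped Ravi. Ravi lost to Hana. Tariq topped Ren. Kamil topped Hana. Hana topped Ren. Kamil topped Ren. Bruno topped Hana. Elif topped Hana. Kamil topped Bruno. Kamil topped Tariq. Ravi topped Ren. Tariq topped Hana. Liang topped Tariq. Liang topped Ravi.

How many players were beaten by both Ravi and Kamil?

Ravi beat: Elif, Ren.
Kamil beat: Tariq, Ravi, Hana, Bruno, Ren.
Both beat: Ren — 1.

1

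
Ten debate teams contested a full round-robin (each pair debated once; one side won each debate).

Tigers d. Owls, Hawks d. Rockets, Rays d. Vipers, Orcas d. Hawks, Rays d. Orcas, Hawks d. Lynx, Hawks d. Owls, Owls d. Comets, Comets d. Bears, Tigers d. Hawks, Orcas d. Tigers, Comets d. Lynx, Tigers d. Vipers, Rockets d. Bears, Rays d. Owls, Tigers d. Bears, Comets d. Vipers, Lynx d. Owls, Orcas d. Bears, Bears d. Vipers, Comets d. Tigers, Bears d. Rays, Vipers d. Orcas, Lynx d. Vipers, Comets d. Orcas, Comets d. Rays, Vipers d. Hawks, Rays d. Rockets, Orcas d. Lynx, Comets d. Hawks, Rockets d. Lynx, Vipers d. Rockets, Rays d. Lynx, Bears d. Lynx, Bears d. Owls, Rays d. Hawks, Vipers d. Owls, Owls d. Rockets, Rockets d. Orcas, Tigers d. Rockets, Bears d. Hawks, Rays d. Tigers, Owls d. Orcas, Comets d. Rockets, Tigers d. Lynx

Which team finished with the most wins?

Comets

Win totals: Owls 3, Rays 7, Orcas 4, Hawks 3, Lynx 2, Bears 5, Vipers 4, Rockets 3, Comets 8, Tigers 6.
Comets leads with 8 wins (next highest: 7).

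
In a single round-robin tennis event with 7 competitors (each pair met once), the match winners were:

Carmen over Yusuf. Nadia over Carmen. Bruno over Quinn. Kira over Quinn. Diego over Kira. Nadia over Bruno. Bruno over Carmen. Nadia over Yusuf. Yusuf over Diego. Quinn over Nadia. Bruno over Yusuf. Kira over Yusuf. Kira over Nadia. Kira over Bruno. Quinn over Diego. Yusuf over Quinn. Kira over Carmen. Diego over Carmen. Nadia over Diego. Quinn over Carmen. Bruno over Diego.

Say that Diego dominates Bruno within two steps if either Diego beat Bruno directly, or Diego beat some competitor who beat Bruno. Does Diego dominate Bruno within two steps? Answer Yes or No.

Yes

Diego did not beat Bruno directly.
Diego beat Carmen, Kira. Of those, Kira beat Bruno.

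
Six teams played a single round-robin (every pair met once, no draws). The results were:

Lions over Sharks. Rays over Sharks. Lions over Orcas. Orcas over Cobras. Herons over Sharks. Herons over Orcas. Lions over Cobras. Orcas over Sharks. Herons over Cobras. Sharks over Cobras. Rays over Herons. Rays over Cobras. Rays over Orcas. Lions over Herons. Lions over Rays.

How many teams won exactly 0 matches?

Win totals: Rays 4, Cobras 0, Herons 3, Orcas 2, Lions 5, Sharks 1.
Exactly 0: Cobras — 1 team.

1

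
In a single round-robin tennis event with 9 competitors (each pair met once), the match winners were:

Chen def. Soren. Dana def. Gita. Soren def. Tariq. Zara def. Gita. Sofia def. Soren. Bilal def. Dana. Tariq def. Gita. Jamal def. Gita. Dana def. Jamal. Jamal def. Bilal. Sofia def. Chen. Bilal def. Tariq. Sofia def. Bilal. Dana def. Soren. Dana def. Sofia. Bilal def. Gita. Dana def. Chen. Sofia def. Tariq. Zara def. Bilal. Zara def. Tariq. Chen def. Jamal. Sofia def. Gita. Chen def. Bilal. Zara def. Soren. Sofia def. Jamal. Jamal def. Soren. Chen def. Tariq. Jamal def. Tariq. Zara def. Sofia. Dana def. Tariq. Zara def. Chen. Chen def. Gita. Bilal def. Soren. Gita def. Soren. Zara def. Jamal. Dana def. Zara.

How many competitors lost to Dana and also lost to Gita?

Dana beat: Gita, Zara, Tariq, Chen, Soren, Sofia, Jamal.
Gita beat: Soren.
Both beat: Soren — 1.

1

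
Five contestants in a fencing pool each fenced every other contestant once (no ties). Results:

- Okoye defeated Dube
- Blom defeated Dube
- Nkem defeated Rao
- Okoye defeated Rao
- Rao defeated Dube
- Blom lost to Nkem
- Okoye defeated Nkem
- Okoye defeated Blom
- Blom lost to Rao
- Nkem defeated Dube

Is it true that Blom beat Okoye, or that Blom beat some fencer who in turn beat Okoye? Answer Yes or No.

Blom did not beat Okoye directly.
Blom beat Dube, but each of them lost to Okoye. No two-step path.

No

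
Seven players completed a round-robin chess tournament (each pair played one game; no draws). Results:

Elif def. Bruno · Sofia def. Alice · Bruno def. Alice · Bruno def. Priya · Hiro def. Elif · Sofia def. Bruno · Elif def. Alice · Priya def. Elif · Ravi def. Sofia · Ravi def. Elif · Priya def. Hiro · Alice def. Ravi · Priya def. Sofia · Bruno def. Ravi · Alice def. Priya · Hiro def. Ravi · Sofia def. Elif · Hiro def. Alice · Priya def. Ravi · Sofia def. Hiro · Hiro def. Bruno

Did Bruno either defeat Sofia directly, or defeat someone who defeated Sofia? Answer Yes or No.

Yes

Bruno did not beat Sofia directly.
Bruno beat Alice, Ravi, Priya. Of those, Ravi beat Sofia.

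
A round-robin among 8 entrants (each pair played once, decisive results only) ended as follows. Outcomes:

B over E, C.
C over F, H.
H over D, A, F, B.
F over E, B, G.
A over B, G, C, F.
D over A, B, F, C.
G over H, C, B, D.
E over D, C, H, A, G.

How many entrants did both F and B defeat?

1

F beat: B, E, G.
B beat: C, E.
Both beat: E — 1.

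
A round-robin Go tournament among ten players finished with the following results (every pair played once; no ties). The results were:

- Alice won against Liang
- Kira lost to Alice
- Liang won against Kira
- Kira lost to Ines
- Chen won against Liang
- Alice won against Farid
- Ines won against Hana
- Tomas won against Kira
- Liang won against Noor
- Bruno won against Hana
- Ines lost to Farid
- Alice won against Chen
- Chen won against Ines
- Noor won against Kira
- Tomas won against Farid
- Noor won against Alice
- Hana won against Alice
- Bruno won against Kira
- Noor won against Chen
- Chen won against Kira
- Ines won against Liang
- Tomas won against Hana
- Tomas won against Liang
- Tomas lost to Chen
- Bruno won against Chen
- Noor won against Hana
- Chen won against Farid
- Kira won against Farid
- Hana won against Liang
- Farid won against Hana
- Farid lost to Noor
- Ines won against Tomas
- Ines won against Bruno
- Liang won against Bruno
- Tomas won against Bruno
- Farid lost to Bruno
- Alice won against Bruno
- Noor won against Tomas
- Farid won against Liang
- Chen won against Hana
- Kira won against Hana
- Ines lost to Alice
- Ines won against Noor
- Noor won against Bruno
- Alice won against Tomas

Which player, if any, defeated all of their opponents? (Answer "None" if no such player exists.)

Highest win total is Noor with 7 (out of 9 possible).
Noor lost to Liang, Ines, so no player went undefeated.

None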